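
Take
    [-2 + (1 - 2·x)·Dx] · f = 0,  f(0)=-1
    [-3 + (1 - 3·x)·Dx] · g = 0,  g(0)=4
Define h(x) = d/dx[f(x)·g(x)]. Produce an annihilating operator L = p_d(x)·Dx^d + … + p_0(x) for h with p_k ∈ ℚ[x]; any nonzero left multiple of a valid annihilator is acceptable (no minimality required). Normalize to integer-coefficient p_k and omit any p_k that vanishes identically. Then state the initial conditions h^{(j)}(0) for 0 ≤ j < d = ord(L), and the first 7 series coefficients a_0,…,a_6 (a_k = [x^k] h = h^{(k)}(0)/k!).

L = (38 - 180·x + 216·x^2) + (-5 + 37·x - 90·x^2 + 72·x^3)·Dx  (order 1).
h: a_k = -20, -152, -780, -3376, -13300, -49416, -176540, …
ICs: h(0) = -20.

f: a_k = -1, -2, -4, -8, -16, -32, -64, …
g: a_k = 4, 12, 36, 108, 324, 972, 2916, …
Sym-product of L_f,L_g gives L₀ (≤ ord 1).
Derive L from L₀ (diff closure).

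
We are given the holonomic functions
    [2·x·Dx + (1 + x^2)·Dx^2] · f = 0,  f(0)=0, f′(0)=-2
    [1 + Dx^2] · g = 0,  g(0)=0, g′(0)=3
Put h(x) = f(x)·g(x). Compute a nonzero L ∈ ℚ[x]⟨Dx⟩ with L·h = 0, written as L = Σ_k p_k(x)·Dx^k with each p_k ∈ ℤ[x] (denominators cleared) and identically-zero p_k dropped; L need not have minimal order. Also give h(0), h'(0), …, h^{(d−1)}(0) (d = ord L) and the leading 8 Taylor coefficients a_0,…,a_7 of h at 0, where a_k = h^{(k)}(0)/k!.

L = (10 + 26·x^2 + 11·x^4 + 4·x^6 + x^8) + (12·x + 20·x^3 + 12·x^5 + 4·x^7)·Dx + (12 + 32·x^2 + 18·x^4 + 8·x^6 + 2·x^8)·Dx^2 + (12·x + 20·x^3 + 12·x^5 + 4·x^7)·Dx^3 + (2 + 6·x^2 + 7·x^4 + 4·x^6 + x^8)·Dx^4  (order 4).
h: a_k = 0, 0, -6, 0, 3, 0, -19/12, 0, …
ICs: h(0) = 0, h′(0) = 0, h′′(0) = -12, h′′′(0) = 0.

f: a_k = 0, -2, 0, 2/3, 0, -2/5, 0, 2/7, …
g: a_k = 0, 3, 0, -1/2, 0, 1/40, 0, -1/1680, …
h₀=f·g: eliminate ⇒ L₀, order ≤ 2·2.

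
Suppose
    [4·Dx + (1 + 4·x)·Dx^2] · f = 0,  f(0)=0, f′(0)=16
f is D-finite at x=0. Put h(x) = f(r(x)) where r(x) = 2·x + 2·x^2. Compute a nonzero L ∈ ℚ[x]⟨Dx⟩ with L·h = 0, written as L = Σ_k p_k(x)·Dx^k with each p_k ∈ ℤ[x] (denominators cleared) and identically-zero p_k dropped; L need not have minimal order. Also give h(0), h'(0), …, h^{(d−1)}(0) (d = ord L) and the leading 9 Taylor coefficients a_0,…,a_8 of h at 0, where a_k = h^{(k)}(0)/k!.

L = (6 + 16·x + 16·x^2)·Dx + (1 + 10·x + 24·x^2 + 16·x^3)·Dx^2  (order 2).
h: a_k = 0, 32, -96, 1280/3, -2176, 59392/5, -67584, 2768896/7, -2363392, …
ICs: h(0) = 0, h′(0) = 32.

f: a_k = 0, 16, -32, 256/3, -256, 4096/5, -8192/3, 65536/7, -32768, …
f∘r: x↦r, Dx↦Dx/r' in L_f ⇒ L₀.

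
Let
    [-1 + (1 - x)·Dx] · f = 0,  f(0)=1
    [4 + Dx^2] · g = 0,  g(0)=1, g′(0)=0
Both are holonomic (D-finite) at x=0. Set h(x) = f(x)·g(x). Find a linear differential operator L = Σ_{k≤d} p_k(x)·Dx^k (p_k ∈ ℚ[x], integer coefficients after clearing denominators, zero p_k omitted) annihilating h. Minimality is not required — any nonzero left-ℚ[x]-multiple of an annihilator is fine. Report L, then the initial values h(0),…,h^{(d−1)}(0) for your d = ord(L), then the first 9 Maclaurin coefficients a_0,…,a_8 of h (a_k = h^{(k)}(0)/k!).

f: a_k = 1, 1, 1, 1, 1, 1, 1, 1, 1, …
g: a_k = 1, 0, -2, 0, 2/3, 0, -4/45, 0, 2/315, …
Sym-product of L_f,L_g gives L₀ (≤ ord 2).
L = (-4 + 4·x) + 2·Dx + (-1 + x)·Dx^2  (order 2).
h: a_k = 1, 1, -1, -1, -1/3, -1/3, -19/45, -19/45, -131/315, …
ICs: h(0) = 1, h′(0) = 1.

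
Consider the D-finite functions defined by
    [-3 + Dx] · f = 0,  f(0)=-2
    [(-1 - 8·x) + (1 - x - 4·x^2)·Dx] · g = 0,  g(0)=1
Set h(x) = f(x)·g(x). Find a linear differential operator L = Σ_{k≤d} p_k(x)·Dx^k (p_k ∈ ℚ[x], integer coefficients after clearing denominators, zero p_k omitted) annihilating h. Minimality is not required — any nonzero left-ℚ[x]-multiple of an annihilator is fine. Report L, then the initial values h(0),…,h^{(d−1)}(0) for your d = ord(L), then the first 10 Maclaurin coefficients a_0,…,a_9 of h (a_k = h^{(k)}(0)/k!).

f: a_k = -2, -6, -9, -9, -27/4, -81/20, -81/40, -243/280, -729/2240, -243/2240, …
g: a_k = 1, 1, 5, 9, 29, 65, 181, 441, 1165, 2929, …
Product ⇒ symmetric product L₀, ord ≤ 1.
L = (4 + 5·x - 12·x^2) + (-1 + x + 4·x^2)·Dx  (order 1).
h: a_k = -2, -8, -25, -66, -691/4, -2204/5, -45353/40, -81141/28, -16651081/2240, -10654111/560, …
ICs: h(0) = -2.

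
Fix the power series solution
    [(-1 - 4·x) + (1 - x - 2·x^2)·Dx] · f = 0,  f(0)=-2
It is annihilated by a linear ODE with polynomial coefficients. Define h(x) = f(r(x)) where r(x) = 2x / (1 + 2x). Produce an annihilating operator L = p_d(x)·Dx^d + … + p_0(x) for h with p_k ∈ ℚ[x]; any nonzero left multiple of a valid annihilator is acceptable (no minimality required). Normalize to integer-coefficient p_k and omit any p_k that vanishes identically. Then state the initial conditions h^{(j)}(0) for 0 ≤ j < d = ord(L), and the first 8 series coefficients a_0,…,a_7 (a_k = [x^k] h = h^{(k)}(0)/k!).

L = (2 + 20·x) + (-1 - 4·x + 4·x^2 + 16·x^3)·Dx  (order 1).
h: a_k = -2, -4, -16, 0, -128, 256, -1536, 5120, …
ICs: h(0) = -2.

f: a_k = -2, -2, -6, -10, -22, -42, -86, -170, …
h₀=f(r): pull back L_f along r ⇒ L₀.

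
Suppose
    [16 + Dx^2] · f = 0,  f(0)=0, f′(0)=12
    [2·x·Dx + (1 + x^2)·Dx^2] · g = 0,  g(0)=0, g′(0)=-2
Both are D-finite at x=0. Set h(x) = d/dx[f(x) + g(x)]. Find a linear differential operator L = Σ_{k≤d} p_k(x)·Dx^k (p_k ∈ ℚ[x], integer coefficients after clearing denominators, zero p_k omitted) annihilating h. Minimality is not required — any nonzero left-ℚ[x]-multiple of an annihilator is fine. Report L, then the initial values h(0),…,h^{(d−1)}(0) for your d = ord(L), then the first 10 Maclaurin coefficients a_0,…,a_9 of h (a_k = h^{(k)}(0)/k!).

f: a_k = 0, 12, 0, -32, 0, 128/5, 0, -1024/105, 0, 2048/945, …
g: a_k = 0, -2, 0, 2/3, 0, -2/5, 0, 2/7, 0, -2/9, …
L₀ := lclm(L_f,L_g); ord L₀ ≤ 2+2.
h₀' ⇒ L via d/dx closure of L₀.
L = (64·x + 704·x^3 + 256·x^5) + (112 + 416·x^2 + 432·x^4 + 128·x^6)·Dx + (4·x + 44·x^3 + 16·x^5)·Dx^2 + (7 + 26·x^2 + 27·x^4 + 8·x^6)·Dx^3  (order 3).
h: a_k = 10, 0, -94, 0, 126, 0, -994/15, 0, 1838/105, 0, …
ICs: h(0) = 10, h′(0) = 0, h′′(0) = -188.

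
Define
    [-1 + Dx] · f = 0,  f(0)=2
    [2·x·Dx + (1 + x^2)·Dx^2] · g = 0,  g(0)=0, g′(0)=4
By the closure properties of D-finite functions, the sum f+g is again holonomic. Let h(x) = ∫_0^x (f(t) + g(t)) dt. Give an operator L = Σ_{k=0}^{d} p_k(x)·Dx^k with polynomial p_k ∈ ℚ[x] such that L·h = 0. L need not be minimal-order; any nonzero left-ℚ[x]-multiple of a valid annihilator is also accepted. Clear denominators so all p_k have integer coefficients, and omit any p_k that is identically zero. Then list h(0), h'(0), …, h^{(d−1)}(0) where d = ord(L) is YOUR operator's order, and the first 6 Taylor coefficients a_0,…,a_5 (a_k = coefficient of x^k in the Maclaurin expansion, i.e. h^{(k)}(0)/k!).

L = (2 - 4·x - 2·x^2)·Dx^2 + (-3 + 3·x + x^2 - x^3)·Dx^3 + (1 + x + x^2 + x^3)·Dx^4  (order 4).
h: a_k = 0, 2, 3, 1/3, -1/4, 1/60, …
ICs: h(0) = 0, h′(0) = 2, h′′(0) = 6, h′′′(0) = 2.

f: a_k = 2, 2, 1, 1/3, 1/12, 1/60, …
g: a_k = 0, 4, 0, -4/3, 0, 4/5, …
L₀ := lclm(L_f,L_g); ord L₀ ≤ 1+2.
h=∫₀ˣh₀: take L = L₀·Dx.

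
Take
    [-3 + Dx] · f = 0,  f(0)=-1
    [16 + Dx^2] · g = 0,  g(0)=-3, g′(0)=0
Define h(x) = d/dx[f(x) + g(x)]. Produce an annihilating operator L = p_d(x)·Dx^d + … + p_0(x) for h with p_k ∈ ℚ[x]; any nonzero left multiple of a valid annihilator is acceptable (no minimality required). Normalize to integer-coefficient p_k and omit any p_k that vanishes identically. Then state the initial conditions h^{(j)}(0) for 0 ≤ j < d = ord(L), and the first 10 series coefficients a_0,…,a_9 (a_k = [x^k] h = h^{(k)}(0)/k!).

f: a_k = -1, -3, -9/2, -9/2, -27/8, -81/40, -81/80, -243/560, -729/4480, -243/4480, …
g: a_k = -3, 0, 24, 0, -32, 0, 256/15, 0, -512/105, 0, …
h₀=f+g: left-lcm gives L₀, ord ≤ 3.
Differentiate: ansatz ord ≤ ord L₀ ⇒ L.
L = 48 - 16·Dx + 3·Dx^2 - Dx^3  (order 3).
h: a_k = -3, 39, -27/2, -283/2, -81/8, 3853/40, -243/80, -67723/1680, -2187/4480, 1028893/120960, …
ICs: h(0) = -3, h′(0) = 39, h′′(0) = -27.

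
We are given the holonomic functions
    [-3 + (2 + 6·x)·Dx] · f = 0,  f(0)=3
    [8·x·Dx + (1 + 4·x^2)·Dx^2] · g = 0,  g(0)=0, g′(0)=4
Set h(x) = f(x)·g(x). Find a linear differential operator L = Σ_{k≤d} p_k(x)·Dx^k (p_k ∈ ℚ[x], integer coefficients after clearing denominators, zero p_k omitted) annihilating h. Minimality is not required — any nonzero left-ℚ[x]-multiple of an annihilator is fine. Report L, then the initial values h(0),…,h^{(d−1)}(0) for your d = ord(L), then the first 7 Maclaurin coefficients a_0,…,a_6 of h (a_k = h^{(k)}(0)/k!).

L = (27 - 48·x - 36·x^2) + (-12 - 4·x + 144·x^2 + 144·x^3)·Dx + (4 + 24·x + 52·x^2 + 96·x^3 + 144·x^4)·Dx^2  (order 2).
h: a_k = 0, 12, 18, -59/2, -15/4, 2949/160, 35307/320, …
ICs: h(0) = 0, h′(0) = 12.

f: a_k = 3, 9/2, -27/8, 81/16, -1215/128, 5103/256, -45927/1024, …
g: a_k = 0, 4, 0, -16/3, 0, 64/5, 0, …
Product ⇒ symmetric product L₀, ord ≤ 2.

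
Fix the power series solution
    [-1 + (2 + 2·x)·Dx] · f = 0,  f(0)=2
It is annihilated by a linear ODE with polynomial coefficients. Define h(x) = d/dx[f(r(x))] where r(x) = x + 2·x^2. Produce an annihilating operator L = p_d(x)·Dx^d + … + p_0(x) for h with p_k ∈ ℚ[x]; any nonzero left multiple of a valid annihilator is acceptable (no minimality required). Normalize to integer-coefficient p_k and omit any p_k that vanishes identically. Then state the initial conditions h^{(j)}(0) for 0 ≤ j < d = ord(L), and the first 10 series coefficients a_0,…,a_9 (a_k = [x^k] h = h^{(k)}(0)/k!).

L = 7 + (-2 - 10·x - 12·x^2 - 16·x^3)·Dx  (order 1).
h: a_k = 1, 7/2, -21/8, -21/16, 595/128, -567/256, -5537/1024, 17843/2048, 36099/32768, -1067395/65536, …
ICs: h(0) = 1.

f: a_k = 2, 1, -1/4, 1/8, -5/64, 7/128, -21/512, 33/1024, -429/16384, 715/32768, …
f∘r: x↦r, Dx↦Dx/r' in L_f ⇒ L₀.
h=h₀': d/dx-closure on L₀ ⇒ L.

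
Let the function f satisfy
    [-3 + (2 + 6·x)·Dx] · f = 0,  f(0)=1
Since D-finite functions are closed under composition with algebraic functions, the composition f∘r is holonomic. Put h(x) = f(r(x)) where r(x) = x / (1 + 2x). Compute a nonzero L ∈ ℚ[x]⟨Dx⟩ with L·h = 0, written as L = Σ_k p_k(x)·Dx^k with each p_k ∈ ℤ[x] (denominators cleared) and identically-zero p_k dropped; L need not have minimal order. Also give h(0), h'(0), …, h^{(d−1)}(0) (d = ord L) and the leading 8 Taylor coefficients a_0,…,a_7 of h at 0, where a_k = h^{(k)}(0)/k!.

f: a_k = 1, 3/2, -9/8, 27/16, -405/128, 1701/256, -15309/1024, 72171/2048, …
Substitute x→r, Dx→(1/r')Dx; clear ⇒ L₀.
L = -3 + (2 + 14·x + 20·x^2)·Dx  (order 1).
h: a_k = 1, 3/2, -33/8, 195/16, -4965/128, 33909/256, -492501/1024, 3761283/2048, …
ICs: h(0) = 1.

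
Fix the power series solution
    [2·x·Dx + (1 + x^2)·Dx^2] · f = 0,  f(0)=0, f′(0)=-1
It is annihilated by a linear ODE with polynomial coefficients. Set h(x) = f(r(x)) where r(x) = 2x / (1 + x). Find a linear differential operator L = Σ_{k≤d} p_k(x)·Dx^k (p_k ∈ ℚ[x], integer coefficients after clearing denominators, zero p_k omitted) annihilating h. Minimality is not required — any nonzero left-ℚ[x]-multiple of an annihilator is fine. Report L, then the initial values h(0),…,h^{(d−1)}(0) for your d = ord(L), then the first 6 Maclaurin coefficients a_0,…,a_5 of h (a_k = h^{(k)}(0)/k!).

L = (2 + 10·x)·Dx + (1 + 2·x + 5·x^2)·Dx^2  (order 2).
h: a_k = 0, -2, 2, 2/3, -6, 38/5, …
ICs: h(0) = 0, h′(0) = -2.

f: a_k = 0, -1, 0, 1/3, 0, -1/5, …
f∘r: x↦r, Dx↦Dx/r' in L_f ⇒ L₀.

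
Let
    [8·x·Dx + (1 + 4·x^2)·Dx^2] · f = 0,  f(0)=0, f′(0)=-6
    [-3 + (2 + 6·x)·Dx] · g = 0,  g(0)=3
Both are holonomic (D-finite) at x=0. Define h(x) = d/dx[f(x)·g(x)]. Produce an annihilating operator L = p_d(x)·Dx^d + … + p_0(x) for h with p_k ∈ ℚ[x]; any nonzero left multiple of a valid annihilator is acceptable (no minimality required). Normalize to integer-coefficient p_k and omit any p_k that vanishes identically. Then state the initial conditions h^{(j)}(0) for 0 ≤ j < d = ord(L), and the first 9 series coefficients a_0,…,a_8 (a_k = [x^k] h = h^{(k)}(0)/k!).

L = (15 + 1440·x + 1656·x^2 - 3456·x^3 - 1296·x^4) + (172 + 1188·x + 3552·x^2 + 1152·x^3 - 12096·x^4 - 5184·x^5)·Dx + (36 + 152·x + 36·x^2 - 256·x^3 - 864·x^4 - 3456·x^5 - 1728·x^6)·Dx^2  (order 2).
h: a_k = -18, -54, 531/4, 45/2, -8847/64, -317763/320, 7571871/2560, -11654793/4480, 694093707/114688, …
ICs: h(0) = -18, h′(0) = -54.

f: a_k = 0, -6, 0, 8, 0, -96/5, 0, 384/7, 0, …
g: a_k = 3, 9/2, -27/8, 81/16, -1215/128, 5103/256, -45927/1024, 216513/2048, -8444007/32768, …
Sym-product of L_f,L_g gives L₀ (≤ ord 2).
h₀' ⇒ L via d/dx closure of L₀.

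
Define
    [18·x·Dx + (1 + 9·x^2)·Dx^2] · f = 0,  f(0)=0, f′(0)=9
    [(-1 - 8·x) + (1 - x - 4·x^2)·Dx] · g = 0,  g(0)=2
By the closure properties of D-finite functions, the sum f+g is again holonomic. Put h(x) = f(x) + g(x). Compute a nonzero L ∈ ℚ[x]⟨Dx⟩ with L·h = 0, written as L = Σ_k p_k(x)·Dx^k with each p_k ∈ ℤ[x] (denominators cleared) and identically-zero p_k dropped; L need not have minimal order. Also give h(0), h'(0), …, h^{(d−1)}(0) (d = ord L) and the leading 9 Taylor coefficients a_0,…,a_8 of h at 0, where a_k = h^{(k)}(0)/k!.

f: a_k = 0, 9, 0, -27, 0, 729/5, 0, -6561/7, 0, …
g: a_k = 2, 2, 10, 18, 58, 130, 362, 882, 2330, …
Weyl lclm of L_f,L_g ⇒ L₀ (ord ≤ 3).
L = (90 - 360·x - 6462·x^2 - 14688·x^3 - 63936·x^4 - 31104·x^6)·Dx + (-36 - 294·x - 324·x^2 - 3198·x^3 - 13680·x^4 - 46080·x^5 - 3888·x^6 - 31104·x^7)·Dx^2 + (5 + 16·x + 160·x^2 - 96·x^3 + 555·x^4 - 2304·x^5 - 4896·x^6 - 1296·x^7 - 5184·x^8)·Dx^3  (order 3).
h: a_k = 2, 11, 10, -9, 58, 1379/5, 362, -387/7, 2330, …
ICs: h(0) = 2, h′(0) = 11, h′′(0) = 20.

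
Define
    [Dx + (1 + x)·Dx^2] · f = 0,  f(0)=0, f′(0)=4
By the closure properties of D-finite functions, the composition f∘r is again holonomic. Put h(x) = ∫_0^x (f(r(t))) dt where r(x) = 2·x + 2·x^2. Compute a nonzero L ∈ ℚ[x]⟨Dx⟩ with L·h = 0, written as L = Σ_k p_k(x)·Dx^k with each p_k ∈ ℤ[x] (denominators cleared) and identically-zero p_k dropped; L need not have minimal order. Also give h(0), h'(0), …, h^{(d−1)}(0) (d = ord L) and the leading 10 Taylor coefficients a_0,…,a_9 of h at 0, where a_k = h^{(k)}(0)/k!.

f: a_k = 0, 4, -2, 4/3, -1, 4/5, -2/3, 4/7, -1/2, 4/9, …
f∘r: x↦r, Dx↦Dx/r' in L_f ⇒ L₀.
Integrate: L := L₀·Dx.
L = (4·x + 4·x^2)·Dx^2 + (1 + 4·x + 6·x^2 + 4·x^3)·Dx^3  (order 3).
h: a_k = 0, 0, 4, 0, -4/3, 8/5, -16/15, 0, 8/7, -16/9, …
ICs: h(0) = 0, h′(0) = 0, h′′(0) = 8.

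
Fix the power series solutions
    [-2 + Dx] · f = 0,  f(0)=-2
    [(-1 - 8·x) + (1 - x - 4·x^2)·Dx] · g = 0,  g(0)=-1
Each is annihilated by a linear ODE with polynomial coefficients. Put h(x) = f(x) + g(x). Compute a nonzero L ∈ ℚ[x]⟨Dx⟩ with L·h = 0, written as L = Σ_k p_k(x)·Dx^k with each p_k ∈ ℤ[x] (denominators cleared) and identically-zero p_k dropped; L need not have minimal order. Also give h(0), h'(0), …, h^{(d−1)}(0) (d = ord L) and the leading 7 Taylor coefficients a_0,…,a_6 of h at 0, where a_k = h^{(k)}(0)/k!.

L = (16 + 20·x + 240·x^2 + 128·x^3) + (-6 - 32·x - 124·x^2 + 32·x^3 + 64·x^4)·Dx + (-1 + 11·x + 2·x^2 - 48·x^3 - 32·x^4)·Dx^2  (order 2).
h: a_k = -3, -5, -9, -35/3, -91/3, -983/15, -8153/45, …
ICs: h(0) = -3, h′(0) = -5.

f: a_k = -2, -4, -4, -8/3, -4/3, -8/15, -8/45, …
g: a_k = -1, -1, -5, -9, -29, -65, -181, …
L₀ := lclm(L_f,L_g); ord L₀ ≤ 1+1.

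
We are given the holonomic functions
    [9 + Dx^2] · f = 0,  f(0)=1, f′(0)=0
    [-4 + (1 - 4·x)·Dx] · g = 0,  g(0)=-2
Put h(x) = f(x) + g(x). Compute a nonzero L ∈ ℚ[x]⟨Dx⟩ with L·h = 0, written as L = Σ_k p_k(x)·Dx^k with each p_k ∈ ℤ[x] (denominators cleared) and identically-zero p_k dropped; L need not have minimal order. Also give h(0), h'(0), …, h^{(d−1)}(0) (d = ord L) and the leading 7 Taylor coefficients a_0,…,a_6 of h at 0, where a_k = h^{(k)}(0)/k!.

L = (-3780 + 2592·x - 5184·x^2) + (369 - 2124·x + 3888·x^2 - 5184·x^3)·Dx + (-420 + 288·x - 576·x^2)·Dx^2 + (41 - 236·x + 432·x^2 - 576·x^3)·Dx^3  (order 3).
h: a_k = -1, -8, -73/2, -128, -4069/8, -2048, -655441/80, …
ICs: h(0) = -1, h′(0) = -8, h′′(0) = -73.

f: a_k = 1, 0, -9/2, 0, 27/8, 0, -81/80, …
g: a_k = -2, -8, -32, -128, -512, -2048, -8192, …
Sum ⇒ L₀ = lclm(L_f,L_g) in ℚ(x)⟨Dx⟩.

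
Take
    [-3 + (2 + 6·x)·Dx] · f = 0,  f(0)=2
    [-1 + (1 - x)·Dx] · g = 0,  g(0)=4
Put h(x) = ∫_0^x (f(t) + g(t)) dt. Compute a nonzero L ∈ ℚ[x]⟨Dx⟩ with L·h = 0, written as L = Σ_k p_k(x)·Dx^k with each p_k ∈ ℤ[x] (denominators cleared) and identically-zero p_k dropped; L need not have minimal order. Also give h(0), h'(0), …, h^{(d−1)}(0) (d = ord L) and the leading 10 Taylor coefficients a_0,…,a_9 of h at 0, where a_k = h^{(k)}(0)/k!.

L = (21 + 27·x)·Dx + (-17 - 30·x - 81·x^2)·Dx^2 + (-2 + 14·x + 42·x^2 - 54·x^3)·Dx^3  (order 3).
h: a_k = 0, 6, 7/2, 7/12, 59/32, -149/320, 2213/768, -13261/3584, 76267/8192, -2749133/147456, …
ICs: h(0) = 0, h′(0) = 6, h′′(0) = 7.

f: a_k = 2, 3, -9/4, 27/8, -405/64, 1701/128, -15309/512, 72171/1024, -2814669/16384, 14073345/32768, …
g: a_k = 4, 4, 4, 4, 4, 4, 4, 4, 4, 4, …
f+g: L₀ = lclm(L_f,L_g), ord ≤ 1+1.
∫: right-multiply L₀ by Dx.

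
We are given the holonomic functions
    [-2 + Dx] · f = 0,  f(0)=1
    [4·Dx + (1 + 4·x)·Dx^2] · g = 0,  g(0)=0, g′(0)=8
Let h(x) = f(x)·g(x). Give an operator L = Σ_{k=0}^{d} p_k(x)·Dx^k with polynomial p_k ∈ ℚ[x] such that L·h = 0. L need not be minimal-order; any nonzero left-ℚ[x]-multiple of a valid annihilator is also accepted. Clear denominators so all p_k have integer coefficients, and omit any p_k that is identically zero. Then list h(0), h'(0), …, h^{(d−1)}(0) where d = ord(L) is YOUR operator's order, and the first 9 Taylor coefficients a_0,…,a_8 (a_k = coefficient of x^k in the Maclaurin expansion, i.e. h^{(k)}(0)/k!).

L = (-4 + 16·x) - 16·x·Dx + (1 + 4·x)·Dx^2  (order 2).
h: a_k = 0, 8, 0, 80/3, -64, 3344/15, -6784/9, 826528/315, -417664/45, …
ICs: h(0) = 0, h′(0) = 8.

f: a_k = 1, 2, 2, 4/3, 2/3, 4/15, 4/45, 8/315, 2/315, …
g: a_k = 0, 8, -16, 128/3, -128, 2048/5, -4096/3, 32768/7, -16384, …
f·g: L₀ = L_f ⊗_s L_g, ord ≤ 1·2.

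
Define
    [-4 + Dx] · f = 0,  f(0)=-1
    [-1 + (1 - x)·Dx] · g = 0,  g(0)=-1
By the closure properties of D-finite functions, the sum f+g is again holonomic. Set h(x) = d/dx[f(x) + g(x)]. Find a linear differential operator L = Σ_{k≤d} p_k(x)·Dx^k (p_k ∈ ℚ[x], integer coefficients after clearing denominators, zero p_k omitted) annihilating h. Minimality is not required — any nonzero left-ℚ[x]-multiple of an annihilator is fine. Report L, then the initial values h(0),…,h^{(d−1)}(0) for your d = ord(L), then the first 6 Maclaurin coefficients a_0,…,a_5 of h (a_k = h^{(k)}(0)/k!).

L = (-4 + 16·x) + (5 - 16·x + 8·x^2)·Dx + (-1 + 3·x - 2·x^2)·Dx^2  (order 2).
h: a_k = -5, -18, -35, -140/3, -143/3, -602/15, …
ICs: h(0) = -5, h′(0) = -18.

f: a_k = -1, -4, -8, -32/3, -32/3, -128/15, …
g: a_k = -1, -1, -1, -1, -1, -1, …
f+g: L₀ = lclm(L_f,L_g), ord ≤ 1+1.
h₀' ⇒ L via d/dx closure of L₀.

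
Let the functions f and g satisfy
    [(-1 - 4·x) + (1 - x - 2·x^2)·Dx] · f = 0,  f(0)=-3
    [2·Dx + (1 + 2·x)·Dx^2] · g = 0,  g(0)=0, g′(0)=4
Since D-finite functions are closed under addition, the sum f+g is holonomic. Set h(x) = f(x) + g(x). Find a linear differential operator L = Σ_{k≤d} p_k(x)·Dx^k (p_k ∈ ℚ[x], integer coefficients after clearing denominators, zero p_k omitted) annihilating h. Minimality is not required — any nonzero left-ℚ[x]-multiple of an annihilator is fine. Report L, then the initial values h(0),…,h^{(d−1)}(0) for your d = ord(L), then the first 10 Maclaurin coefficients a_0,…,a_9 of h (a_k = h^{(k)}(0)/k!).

L = (54 + 228·x + 432·x^2 + 288·x^3 + 192·x^4)·Dx + (11 + 124·x + 464·x^2 + 704·x^3 + 592·x^4 + 320·x^5)·Dx^2 + (-4 - 19·x - 17·x^2 + 42·x^3 + 116·x^4 + 136·x^5 + 64·x^6)·Dx^3  (order 3).
h: a_k = -3, 1, -13, -29/3, -41, -251/5, -451/3, -1529/7, -577, -8183/9, …
ICs: h(0) = -3, h′(0) = 1, h′′(0) = -26.

f: a_k = -3, -3, -9, -15, -33, -63, -129, -255, -513, -1023, …
g: a_k = 0, 4, -4, 16/3, -8, 64/5, -64/3, 256/7, -64, 1024/9, …
L₀ := lclm(L_f,L_g); ord L₀ ≤ 1+2.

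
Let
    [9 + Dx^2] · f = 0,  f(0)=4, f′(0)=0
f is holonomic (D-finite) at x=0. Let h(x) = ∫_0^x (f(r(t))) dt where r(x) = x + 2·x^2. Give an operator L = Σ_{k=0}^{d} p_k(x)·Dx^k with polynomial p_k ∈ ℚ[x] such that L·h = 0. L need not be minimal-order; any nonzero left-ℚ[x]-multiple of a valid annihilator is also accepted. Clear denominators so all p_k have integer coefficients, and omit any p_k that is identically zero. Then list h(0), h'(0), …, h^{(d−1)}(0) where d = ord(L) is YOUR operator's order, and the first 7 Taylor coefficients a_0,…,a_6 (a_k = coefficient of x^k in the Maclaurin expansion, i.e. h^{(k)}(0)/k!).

L = (9 + 108·x + 432·x^2 + 576·x^3)·Dx - 4·Dx^2 + (1 + 4·x)·Dx^3  (order 3).
h: a_k = 0, 4, 0, -6, -18, -117/10, 18, …
ICs: h(0) = 0, h′(0) = 4, h′′(0) = 0.

f: a_k = 4, 0, -18, 0, 27/2, 0, -81/20, …
f∘r: x↦r, Dx↦Dx/r' in L_f ⇒ L₀.
h=∫h₀ ⇒ L = L₀·Dx.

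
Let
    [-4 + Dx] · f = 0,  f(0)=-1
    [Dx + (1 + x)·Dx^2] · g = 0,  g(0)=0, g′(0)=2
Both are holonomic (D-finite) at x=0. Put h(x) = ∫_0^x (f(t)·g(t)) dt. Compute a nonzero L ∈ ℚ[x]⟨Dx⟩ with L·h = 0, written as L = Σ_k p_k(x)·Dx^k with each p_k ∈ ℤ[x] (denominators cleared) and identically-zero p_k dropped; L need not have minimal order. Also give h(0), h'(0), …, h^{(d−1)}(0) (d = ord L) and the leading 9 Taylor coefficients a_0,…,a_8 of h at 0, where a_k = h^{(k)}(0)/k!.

L = (12 + 16·x)·Dx + (-7 - 8·x)·Dx^2 + (1 + x)·Dx^3  (order 3).
h: a_k = 0, 0, -1, -7/3, -19/6, -31/10, -12/5, -97/63, -1067/1260, …
ICs: h(0) = 0, h′(0) = 0, h′′(0) = -2.

f: a_k = -1, -4, -8, -32/3, -32/3, -128/15, -256/45, -1024/315, -512/315, …
g: a_k = 0, 2, -1, 2/3, -1/2, 2/5, -1/3, 2/7, -1/4, …
Sym-product of L_f,L_g gives L₀ (≤ ord 2).
∫: right-multiply L₀ by Dx.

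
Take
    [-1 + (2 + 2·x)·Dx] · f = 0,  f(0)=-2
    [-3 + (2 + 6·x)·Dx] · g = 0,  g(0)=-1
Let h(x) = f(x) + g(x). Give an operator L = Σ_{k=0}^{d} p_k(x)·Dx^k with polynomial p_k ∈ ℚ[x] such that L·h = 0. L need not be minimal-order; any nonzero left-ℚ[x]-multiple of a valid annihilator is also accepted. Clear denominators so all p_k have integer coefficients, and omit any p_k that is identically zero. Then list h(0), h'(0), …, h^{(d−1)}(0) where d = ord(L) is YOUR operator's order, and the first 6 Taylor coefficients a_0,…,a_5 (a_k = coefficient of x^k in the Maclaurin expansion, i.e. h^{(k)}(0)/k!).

L = -3 + (8 + 12·x)·Dx + (4 + 16·x + 12·x^2)·Dx^2  (order 2).
h: a_k = -3, -5/2, 11/8, -29/16, 415/128, -1715/256, …
ICs: h(0) = -3, h′(0) = -5/2.

f: a_k = -2, -1, 1/4, -1/8, 5/64, -7/128, …
g: a_k = -1, -3/2, 9/8, -27/16, 405/128, -1701/256, …
h₀=f+g: left-lcm gives L₀, ord ≤ 2.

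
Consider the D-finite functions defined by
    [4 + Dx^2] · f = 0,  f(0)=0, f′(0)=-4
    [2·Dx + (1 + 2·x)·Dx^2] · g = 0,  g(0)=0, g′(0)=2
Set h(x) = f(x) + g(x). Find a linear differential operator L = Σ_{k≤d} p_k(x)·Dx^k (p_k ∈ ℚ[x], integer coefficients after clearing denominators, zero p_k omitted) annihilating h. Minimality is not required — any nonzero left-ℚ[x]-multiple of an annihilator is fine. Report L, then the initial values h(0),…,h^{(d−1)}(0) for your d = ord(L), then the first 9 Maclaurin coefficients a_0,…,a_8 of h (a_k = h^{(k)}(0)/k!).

f: a_k = 0, -4, 0, 8/3, 0, -8/15, 0, 16/315, 0, …
g: a_k = 0, 2, -2, 8/3, -4, 32/5, -32/3, 128/7, -32, …
h₀=f+g: left-lcm gives L₀, ord ≤ 4.
L = (56 + 32·x + 32·x^2)·Dx + (12 + 40·x + 48·x^2 + 32·x^3)·Dx^2 + (14 + 8·x + 8·x^2)·Dx^3 + (3 + 10·x + 12·x^2 + 8·x^3)·Dx^4  (order 4).
h: a_k = 0, -2, -2, 16/3, -4, 88/15, -32/3, 5776/315, -32, …
ICs: h(0) = 0, h′(0) = -2, h′′(0) = -4, h′′′(0) = 32.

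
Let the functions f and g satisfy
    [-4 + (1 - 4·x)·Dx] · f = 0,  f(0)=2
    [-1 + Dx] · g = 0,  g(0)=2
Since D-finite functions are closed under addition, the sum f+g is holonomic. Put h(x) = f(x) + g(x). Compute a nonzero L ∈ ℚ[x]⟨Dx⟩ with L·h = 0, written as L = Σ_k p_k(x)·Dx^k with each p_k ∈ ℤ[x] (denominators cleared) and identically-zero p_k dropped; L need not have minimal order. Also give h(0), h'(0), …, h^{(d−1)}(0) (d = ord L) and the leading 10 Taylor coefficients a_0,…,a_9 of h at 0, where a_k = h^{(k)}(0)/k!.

f: a_k = 2, 8, 32, 128, 512, 2048, 8192, 32768, 131072, 524288, …
g: a_k = 2, 2, 1, 1/3, 1/12, 1/60, 1/360, 1/2520, 1/20160, 1/181440, …
f+g: L₀ = lclm(L_f,L_g), ord ≤ 1+1.
L = (-28 - 16·x) + (31 + 8·x - 16·x^2)·Dx + (-3 + 8·x + 16·x^2)·Dx^2  (order 2).
h: a_k = 4, 10, 33, 385/3, 6145/12, 122881/60, 2949121/360, 82575361/2520, 2642411521/20160, 95126814721/181440, …
ICs: h(0) = 4, h′(0) = 10.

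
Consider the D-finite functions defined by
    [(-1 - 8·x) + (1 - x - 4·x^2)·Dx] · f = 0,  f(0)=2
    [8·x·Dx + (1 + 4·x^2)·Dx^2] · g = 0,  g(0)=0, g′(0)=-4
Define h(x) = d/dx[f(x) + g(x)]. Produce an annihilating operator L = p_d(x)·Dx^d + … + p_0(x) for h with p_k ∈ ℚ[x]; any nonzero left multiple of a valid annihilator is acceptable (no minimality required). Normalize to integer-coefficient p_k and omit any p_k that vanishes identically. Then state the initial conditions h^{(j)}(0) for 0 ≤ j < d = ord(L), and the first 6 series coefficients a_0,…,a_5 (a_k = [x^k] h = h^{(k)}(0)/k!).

f: a_k = 2, 2, 10, 18, 58, 130, …
g: a_k = 0, -4, 0, 16/3, 0, -64/5, …
L₀ := lclm(L_f,L_g); ord L₀ ≤ 1+2.
h=h₀': d/dx-closure on L₀ ⇒ L.
L = (-40 + 160·x + 2272·x^2 + 4608·x^3 + 16896·x^4 + 6144·x^6) + (31 + 264·x + 364·x^2 + 2208·x^3 + 4160·x^4 + 12800·x^5 + 768·x^6 + 6144·x^7)·Dx + (-5 - 11·x - 80·x^2 + 116·x^3 + 80·x^4 + 704·x^5 + 1536·x^6 + 256·x^7 + 1024·x^8)·Dx^2  (order 2).
h: a_k = -2, 20, 70, 232, 586, 2172, …
ICs: h(0) = -2, h′(0) = 20.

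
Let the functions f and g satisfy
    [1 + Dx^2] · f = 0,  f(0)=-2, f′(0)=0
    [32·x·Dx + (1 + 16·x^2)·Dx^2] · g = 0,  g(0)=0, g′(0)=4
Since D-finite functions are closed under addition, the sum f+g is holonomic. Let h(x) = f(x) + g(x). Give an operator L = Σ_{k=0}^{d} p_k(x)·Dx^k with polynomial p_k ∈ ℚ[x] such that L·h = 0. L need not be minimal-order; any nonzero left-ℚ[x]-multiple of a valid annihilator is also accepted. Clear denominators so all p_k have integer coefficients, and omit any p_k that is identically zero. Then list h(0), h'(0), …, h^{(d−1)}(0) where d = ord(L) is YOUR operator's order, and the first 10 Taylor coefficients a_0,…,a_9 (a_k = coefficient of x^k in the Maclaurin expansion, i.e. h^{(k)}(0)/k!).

L = (-6112·x + 99328·x^3 + 8192·x^5)·Dx + (-31 + 1072·x^2 + 25344·x^4 + 4096·x^6)·Dx^2 + (-6112·x + 99328·x^3 + 8192·x^5)·Dx^3 + (-31 + 1072·x^2 + 25344·x^4 + 4096·x^6)·Dx^4  (order 4).
h: a_k = -2, 4, 1, -64/3, -1/12, 1024/5, 1/360, -16384/7, -1/20160, 262144/9, …
ICs: h(0) = -2, h′(0) = 4, h′′(0) = 2, h′′′(0) = -128.

f: a_k = -2, 0, 1, 0, -1/12, 0, 1/360, 0, -1/20160, 0, …
g: a_k = 0, 4, 0, -64/3, 0, 1024/5, 0, -16384/7, 0, 262144/9, …
h₀=f+g: left-lcm gives L₀, ord ≤ 4.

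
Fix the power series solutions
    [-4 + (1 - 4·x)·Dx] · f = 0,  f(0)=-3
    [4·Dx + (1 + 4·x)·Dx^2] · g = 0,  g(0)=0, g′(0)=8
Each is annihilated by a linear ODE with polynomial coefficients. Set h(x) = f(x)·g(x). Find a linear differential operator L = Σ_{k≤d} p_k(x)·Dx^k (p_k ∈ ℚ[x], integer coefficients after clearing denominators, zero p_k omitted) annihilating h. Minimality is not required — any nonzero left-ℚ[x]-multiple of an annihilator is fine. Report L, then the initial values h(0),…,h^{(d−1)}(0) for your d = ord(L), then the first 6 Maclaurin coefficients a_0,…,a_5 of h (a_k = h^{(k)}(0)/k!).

L = 16 + (4 + 48·x)·Dx + (-1 + 16·x^2)·Dx^2  (order 2).
h: a_k = 0, -24, -48, -320, -896, -24064/5, …
ICs: h(0) = 0, h′(0) = -24.

f: a_k = -3, -12, -48, -192, -768, -3072, …
g: a_k = 0, 8, -16, 128/3, -128, 2048/5, …
Product ⇒ symmetric product L₀, ord ≤ 2.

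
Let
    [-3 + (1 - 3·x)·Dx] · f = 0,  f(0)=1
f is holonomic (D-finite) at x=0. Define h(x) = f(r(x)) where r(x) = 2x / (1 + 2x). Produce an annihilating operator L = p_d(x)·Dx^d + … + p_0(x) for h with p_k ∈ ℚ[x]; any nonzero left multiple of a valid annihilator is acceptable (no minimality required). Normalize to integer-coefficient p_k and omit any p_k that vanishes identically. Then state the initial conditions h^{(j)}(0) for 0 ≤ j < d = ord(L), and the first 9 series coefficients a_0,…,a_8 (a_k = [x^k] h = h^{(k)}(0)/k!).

f: a_k = 1, 3, 9, 27, 81, 243, 729, 2187, 6561, …
Substitute x→r, Dx→(1/r')Dx; clear ⇒ L₀.
L = 6 + (-1 + 2·x + 8·x^2)·Dx  (order 1).
h: a_k = 1, 6, 24, 96, 384, 1536, 6144, 24576, 98304, …
ICs: h(0) = 1.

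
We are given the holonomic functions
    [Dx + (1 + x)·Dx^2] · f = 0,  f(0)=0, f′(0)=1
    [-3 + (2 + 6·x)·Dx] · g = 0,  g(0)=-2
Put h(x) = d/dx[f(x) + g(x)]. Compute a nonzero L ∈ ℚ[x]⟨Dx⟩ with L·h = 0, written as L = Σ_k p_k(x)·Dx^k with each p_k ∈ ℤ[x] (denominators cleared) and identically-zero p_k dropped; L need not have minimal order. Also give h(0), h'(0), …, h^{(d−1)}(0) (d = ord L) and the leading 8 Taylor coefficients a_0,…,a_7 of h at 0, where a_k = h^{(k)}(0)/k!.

f: a_k = 0, 1, -1/2, 1/3, -1/4, 1/5, -1/6, 1/7, …
g: a_k = -2, -3, 9/4, -27/8, 405/64, -1701/128, 15309/512, -72171/1024, …
L₀ := lclm(L_f,L_g); ord L₀ ≤ 2+1.
Differentiate: ansatz ord ≤ ord L₀ ⇒ L.
L = (-15 + 9·x) + (-19 - 6·x + 45·x^2)·Dx + (-2 - 2·x + 18·x^2 + 18·x^3)·Dx^2  (order 2).
h: a_k = -2, 7/2, -73/8, 389/16, -8377/128, 45671/256, -504173/1024, 2812621/2048, …
ICs: h(0) = -2, h′(0) = 7/2.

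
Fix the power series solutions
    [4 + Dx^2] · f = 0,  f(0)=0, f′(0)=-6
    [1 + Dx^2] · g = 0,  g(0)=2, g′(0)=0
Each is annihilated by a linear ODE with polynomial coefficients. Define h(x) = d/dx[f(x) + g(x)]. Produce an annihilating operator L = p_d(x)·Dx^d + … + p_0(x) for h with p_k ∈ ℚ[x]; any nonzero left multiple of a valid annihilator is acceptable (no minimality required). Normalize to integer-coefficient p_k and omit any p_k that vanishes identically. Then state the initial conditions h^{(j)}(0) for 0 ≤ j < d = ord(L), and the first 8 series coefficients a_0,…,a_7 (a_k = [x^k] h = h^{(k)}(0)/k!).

L = 4 + 5·Dx^2 + Dx^4  (order 4).
h: a_k = -6, -2, 12, 1/3, -4, -1/60, 8/15, 1/2520, …
ICs: h(0) = -6, h′(0) = -2, h′′(0) = 24, h′′′(0) = 2.

f: a_k = 0, -6, 0, 4, 0, -4/5, 0, 8/105, …
g: a_k = 2, 0, -1, 0, 1/12, 0, -1/360, 0, …
L₀ := lclm(L_f,L_g); ord L₀ ≤ 2+2.
Differentiate: ansatz ord ≤ ord L₀ ⇒ L.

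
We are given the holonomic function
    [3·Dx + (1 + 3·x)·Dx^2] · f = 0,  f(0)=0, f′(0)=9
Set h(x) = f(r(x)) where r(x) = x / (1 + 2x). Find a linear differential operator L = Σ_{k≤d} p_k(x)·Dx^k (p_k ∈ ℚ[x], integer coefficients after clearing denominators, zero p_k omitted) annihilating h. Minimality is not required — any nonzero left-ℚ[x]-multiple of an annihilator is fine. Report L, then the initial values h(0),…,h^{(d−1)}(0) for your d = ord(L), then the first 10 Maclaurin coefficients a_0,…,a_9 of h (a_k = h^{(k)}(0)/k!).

f: a_k = 0, 9, -27/2, 27, -243/4, 729/5, -729/2, 6561/7, -19683/8, 6561, …
Substitute x→r, Dx→(1/r')Dx; clear ⇒ L₀.
L = (7 + 20·x)·Dx + (1 + 7·x + 10·x^2)·Dx^2  (order 2).
h: a_k = 0, 9, -63/2, 117, -1827/4, 9279/5, -15561/2, 233991/7, -1171107/8, 650871, …
ICs: h(0) = 0, h′(0) = 9.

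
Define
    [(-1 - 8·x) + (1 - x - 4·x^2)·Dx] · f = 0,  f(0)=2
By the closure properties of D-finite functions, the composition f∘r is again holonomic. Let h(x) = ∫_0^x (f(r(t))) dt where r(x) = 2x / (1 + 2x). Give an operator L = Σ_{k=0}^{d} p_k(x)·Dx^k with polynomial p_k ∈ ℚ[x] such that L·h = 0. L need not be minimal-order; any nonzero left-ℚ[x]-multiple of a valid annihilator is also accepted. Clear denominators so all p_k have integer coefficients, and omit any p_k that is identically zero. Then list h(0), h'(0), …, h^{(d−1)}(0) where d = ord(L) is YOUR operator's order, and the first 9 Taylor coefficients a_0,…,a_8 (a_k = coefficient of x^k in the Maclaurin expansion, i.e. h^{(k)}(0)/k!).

f: a_k = 2, 2, 10, 18, 58, 130, 362, 882, 2330, …
Change of var in L_f (x↦r) gives L₀.
∫: right-multiply L₀ by Dx.
L = (2 + 36·x)·Dx + (-1 - 4·x + 12·x^2 + 32·x^3)·Dx^2  (order 2).
h: a_k = 0, 2, 2, 32/3, 0, 512/5, -512/3, 10240/7, -4608, …
ICs: h(0) = 0, h′(0) = 2.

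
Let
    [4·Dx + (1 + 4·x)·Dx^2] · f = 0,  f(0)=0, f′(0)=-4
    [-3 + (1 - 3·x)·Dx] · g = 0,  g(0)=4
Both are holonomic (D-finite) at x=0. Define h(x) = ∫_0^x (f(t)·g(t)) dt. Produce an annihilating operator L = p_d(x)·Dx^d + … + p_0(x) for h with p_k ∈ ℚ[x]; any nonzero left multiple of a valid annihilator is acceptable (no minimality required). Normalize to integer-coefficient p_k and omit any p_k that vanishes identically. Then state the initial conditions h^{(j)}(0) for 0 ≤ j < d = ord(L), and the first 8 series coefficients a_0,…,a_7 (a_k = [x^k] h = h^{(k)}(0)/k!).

f: a_k = 0, -4, 8, -64/3, 64, -1024/5, 2048/3, -16384/7, …
g: a_k = 4, 12, 36, 108, 324, 972, 2916, 8748, …
Product ⇒ symmetric product L₀, ord ≤ 2.
h=∫₀ˣh₀: take L = L₀·Dx.
L = 12·Dx + (2 + 36·x)·Dx^2 + (-1 - x + 12·x^2)·Dx^3  (order 3).
h: a_k = 0, 0, -8, -16/3, -100/3, -144/5, -3128/15, -2192/15, …
ICs: h(0) = 0, h′(0) = 0, h′′(0) = -16.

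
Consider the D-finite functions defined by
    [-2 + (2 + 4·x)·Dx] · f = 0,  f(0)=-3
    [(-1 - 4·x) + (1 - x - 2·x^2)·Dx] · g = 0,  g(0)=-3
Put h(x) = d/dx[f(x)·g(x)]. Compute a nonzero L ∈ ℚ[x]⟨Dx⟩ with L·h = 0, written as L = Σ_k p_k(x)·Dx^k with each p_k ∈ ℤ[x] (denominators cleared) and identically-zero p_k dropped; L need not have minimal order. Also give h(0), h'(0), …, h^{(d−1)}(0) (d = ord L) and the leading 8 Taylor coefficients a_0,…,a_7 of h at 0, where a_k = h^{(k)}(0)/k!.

L = (7 + 48·x + 99·x^2 + 100·x^3 + 60·x^4) + (-2 - 7·x - 3·x^2 + 22·x^3 + 44·x^4 + 24·x^5)·Dx  (order 1).
h: a_k = 18, 63, 216, 1035/2, 5625/4, 25353/8, 31059/4, 273339/16, …
ICs: h(0) = 18.

f: a_k = -3, -3, 3/2, -3/2, 15/8, -21/8, 63/16, -99/16, …
g: a_k = -3, -3, -9, -15, -33, -63, -129, -255, …
f·g: L₀ = L_f ⊗_s L_g, ord ≤ 1·1.
h₀' ⇒ L via d/dx closure of L₀.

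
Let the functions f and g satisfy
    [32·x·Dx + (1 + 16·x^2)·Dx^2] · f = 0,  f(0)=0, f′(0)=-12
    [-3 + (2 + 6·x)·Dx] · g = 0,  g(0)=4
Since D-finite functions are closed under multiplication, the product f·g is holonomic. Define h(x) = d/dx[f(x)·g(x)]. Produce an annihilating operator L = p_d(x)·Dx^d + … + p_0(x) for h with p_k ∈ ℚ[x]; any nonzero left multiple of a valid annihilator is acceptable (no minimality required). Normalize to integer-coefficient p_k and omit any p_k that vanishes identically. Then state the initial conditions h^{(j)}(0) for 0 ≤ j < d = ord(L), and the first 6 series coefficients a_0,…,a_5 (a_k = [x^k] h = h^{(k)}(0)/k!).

L = (303 + 5760·x - 7200·x^2 - 55296·x^3 - 20736·x^4) + (364 + 3780·x + 4992·x^2 - 64512·x^3 - 193536·x^4 - 82944·x^5)·Dx + (36 - 40·x - 828·x^2 - 4096·x^3 - 24192·x^4 - 55296·x^5 - 27648·x^6)·Dx^2  (order 2).
h: a_k = -48, -144, 930, 1212, -103749/8, -857601/40, …
ICs: h(0) = -48, h′(0) = -144.

f: a_k = 0, -12, 0, 64, 0, -3072/5, …
g: a_k = 4, 6, -9/2, 27/4, -405/32, 1701/64, …
Sym-product of L_f,L_g gives L₀ (≤ ord 2).
Derive L from L₀ (diff closure).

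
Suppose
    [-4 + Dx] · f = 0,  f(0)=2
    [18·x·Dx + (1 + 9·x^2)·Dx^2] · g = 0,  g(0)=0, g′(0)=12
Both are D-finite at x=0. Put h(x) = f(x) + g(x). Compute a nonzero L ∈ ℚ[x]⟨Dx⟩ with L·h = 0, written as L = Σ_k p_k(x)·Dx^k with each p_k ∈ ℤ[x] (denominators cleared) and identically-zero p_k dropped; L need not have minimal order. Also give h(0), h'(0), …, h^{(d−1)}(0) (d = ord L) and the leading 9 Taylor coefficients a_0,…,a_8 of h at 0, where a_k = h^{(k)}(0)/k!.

f: a_k = 2, 8, 16, 64/3, 64/3, 256/15, 512/45, 2048/315, 1024/315, …
g: a_k = 0, 12, 0, -36, 0, 972/5, 0, -8748/7, 0, …
L₀ := lclm(L_f,L_g); ord L₀ ≤ 1+2.
L = (36 - 144·x - 972·x^2 - 1296·x^3)·Dx + (-17 + 99·x^2 - 648·x^4)·Dx^2 + (2 + 9·x + 36·x^2 + 81·x^3 + 162·x^4)·Dx^3  (order 3).
h: a_k = 2, 20, 16, -44/3, 64/3, 3172/15, 512/45, -391612/315, 1024/315, …
ICs: h(0) = 2, h′(0) = 20, h′′(0) = 32.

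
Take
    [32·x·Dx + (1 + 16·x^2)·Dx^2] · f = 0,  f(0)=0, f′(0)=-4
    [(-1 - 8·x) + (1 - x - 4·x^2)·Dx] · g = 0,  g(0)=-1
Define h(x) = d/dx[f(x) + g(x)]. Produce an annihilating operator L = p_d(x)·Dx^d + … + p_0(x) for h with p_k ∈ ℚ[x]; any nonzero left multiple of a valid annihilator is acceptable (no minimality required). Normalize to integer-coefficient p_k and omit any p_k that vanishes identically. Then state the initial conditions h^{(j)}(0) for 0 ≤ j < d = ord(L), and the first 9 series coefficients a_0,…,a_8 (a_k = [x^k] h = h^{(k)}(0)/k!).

L = (160 - 640·x - 14848·x^2 - 36864·x^3 - 178176·x^4 - 98304·x^6) + (-43 - 336·x - 16·x^2 - 3072·x^3 - 35072·x^4 - 124928·x^5 - 12288·x^6 - 98304·x^7)·Dx + (5 + 23·x + 272·x^2 + 16·x^3 + 2368·x^4 - 5888·x^5 - 12288·x^6 - 4096·x^7 - 16384·x^8)·Dx^2  (order 2).
h: a_k = -5, -10, 37, -116, -1349, -1086, 13297, -9320, -288505, …
ICs: h(0) = -5, h′(0) = -10.

f: a_k = 0, -4, 0, 64/3, 0, -1024/5, 0, 16384/7, 0, …
g: a_k = -1, -1, -5, -9, -29, -65, -181, -441, -1165, …
h₀=f+g: left-lcm gives L₀, ord ≤ 3.
Derive L from L₀ (diff closure).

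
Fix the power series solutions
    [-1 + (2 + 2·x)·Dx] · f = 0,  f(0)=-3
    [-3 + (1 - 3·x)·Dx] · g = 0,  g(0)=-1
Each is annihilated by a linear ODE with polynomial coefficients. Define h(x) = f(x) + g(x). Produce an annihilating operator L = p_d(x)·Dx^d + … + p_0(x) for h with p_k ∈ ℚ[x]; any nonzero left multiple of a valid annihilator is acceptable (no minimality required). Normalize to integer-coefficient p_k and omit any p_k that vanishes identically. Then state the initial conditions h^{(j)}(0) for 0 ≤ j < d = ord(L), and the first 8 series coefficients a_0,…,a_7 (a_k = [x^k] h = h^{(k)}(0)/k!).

f: a_k = -3, -3/2, 3/8, -3/16, 15/128, -21/256, 63/1024, -99/2048, …
g: a_k = -1, -3, -9, -27, -81, -243, -729, -2187, …
f+g: L₀ = lclm(L_f,L_g), ord ≤ 1+1.
L = (39 + 27·x) + (-73 - 138·x - 81·x^2)·Dx + (10 - 2·x - 66·x^2 - 54·x^3)·Dx^2  (order 2).
h: a_k = -4, -9/2, -69/8, -435/16, -10353/128, -62229/256, -746433/1024, -4479075/2048, …
ICs: h(0) = -4, h′(0) = -9/2.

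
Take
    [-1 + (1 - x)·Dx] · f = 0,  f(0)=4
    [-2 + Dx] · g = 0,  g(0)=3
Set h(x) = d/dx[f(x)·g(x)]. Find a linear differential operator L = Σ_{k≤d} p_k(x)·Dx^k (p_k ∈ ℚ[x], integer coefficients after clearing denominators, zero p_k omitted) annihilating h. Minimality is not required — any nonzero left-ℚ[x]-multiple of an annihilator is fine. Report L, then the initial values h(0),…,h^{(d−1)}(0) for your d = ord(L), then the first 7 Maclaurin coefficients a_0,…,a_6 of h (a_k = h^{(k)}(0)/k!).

L = (10 - 12·x + 4·x^2) + (-3 + 5·x - 2·x^2)·Dx  (order 1).
h: a_k = 36, 120, 228, 336, 436, 2648/5, 620, …
ICs: h(0) = 36.

f: a_k = 4, 4, 4, 4, 4, 4, 4, …
g: a_k = 3, 6, 6, 4, 2, 4/5, 4/15, …
Sym-product of L_f,L_g gives L₀ (≤ ord 1).
h₀' ⇒ L via d/dx closure of L₀.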